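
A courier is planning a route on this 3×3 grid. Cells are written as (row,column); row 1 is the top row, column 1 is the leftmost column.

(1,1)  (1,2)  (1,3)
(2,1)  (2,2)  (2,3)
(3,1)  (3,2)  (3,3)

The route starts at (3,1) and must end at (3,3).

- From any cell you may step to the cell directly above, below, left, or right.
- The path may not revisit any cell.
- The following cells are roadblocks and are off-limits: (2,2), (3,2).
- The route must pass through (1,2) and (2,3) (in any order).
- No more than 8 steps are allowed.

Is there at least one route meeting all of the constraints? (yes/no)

One route that works: (3,1) → (2,1) → (1,1) → (1,2) → (1,3) → (2,3) → (3,3).

yes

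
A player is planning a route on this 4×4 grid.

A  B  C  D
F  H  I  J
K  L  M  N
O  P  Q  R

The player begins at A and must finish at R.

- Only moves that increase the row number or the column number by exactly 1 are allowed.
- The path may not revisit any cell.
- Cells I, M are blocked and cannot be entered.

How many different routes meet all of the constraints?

A right/down-only route from A to R makes exactly 3 down-moves and 3 right-moves in some order.
With no other constraints that would be C(6,3) = 20 routes.
Subtract routes through each blocked cell (inclusion–exclusion for overlaps): − through I: 9 − through M: 12 + through I&M: 6 → 5.
That gives 5 routes.

5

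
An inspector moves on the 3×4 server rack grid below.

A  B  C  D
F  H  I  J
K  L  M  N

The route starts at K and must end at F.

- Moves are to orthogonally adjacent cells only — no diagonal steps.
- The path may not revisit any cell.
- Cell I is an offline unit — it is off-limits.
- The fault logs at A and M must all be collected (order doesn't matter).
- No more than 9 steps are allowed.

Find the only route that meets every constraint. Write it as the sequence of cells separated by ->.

K -> L -> M -> N -> J -> D -> C -> B -> A -> F

The budget equals the shortest possible length, so every move has to be on a shortest route through the required cells.
Route from K: 3× right (reaching N), 2× up (reaching D), 3× left (reaching A), down to F — 9 moves in all.
Check: all required cells visited; 9 ≤ 9 moves.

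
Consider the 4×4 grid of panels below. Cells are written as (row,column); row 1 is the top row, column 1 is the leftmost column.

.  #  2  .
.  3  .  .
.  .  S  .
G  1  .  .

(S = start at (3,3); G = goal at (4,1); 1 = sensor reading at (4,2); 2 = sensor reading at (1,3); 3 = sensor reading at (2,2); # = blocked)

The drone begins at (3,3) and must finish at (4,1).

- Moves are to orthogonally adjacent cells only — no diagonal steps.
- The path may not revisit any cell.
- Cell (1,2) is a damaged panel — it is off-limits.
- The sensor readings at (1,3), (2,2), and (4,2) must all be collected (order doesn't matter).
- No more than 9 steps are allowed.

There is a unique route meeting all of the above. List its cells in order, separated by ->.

The 9-move cap with required stops at (1,3), (2,2), (4,2) leaves no slack for detours.
Route from (3,3): right to (3,4), 2× up (reaching (1,4)), left to (1,3), down to (2,3), left to (2,2), 2× down (reaching (4,2)), left to (4,1) — 9 moves in all.
Check: all required cells visited; 9 ≤ 9 moves.

(3,3) -> (3,4) -> (2,4) -> (1,4) -> (1,3) -> (2,3) -> (2,2) -> (3,2) -> (4,2) -> (4,1)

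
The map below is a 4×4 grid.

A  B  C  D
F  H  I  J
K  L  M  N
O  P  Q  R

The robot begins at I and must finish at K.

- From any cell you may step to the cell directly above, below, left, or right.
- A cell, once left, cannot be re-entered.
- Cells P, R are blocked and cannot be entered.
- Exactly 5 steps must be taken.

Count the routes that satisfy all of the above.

6

Need simple routes of exactly 5 moves from I to K (Manhattan distance 3, so 1 moves are spent on a detour and 1 undoing it).
Enumerating: I C B H L K | I C B H F K | I C B A F K | I M L H F K | I H B A F K | I J N M L K.
That gives 6 routes.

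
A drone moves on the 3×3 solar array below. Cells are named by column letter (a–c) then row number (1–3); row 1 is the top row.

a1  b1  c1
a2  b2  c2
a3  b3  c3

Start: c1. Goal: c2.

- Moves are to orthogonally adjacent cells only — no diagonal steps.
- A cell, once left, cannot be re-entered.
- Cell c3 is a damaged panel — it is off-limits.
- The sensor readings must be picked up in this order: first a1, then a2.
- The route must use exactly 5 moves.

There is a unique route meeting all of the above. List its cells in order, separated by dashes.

The waypoints must appear in the order a1, a2, with no cell reused.
Route from c1: 2× left (reaching a1), down to a2, 2× right (reaching c2) — 5 moves in all.
Check: order respected (a1 at step 2, a2 at step 3); 5 moves as required.

c1 - b1 - a1 - a2 - b2 - c2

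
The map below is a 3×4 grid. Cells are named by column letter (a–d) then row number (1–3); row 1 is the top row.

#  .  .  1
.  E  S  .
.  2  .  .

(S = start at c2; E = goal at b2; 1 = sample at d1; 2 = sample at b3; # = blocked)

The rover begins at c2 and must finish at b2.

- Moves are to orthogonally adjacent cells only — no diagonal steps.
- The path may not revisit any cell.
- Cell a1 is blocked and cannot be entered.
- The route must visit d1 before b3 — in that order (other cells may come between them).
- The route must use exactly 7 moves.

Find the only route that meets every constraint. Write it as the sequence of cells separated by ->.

The waypoints must appear in the order d1, b3, with no cell reused.
Route from c2: up to c1, right to d1, 2× down (reaching d3), 2× left (reaching b3), up to b2 — 7 moves in all.
Check: order respected (1 at step 2, 2 at step 6); 7 moves as required.

c2 -> c1 -> d1 -> d2 -> d3 -> c3 -> b3 -> b2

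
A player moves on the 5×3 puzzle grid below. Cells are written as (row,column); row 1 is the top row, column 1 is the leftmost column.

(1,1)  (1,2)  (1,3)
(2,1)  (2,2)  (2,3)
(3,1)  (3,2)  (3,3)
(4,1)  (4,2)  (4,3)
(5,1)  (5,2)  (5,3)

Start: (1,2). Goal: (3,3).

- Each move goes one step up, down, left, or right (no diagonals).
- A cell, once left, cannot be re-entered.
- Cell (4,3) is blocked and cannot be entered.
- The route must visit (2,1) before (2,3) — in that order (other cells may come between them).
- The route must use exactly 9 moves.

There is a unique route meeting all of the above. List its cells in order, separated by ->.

The waypoints must appear in the order (2,1), (2,3), with no cell reused.
Route from (1,2): left 1 to (1,1), down 3 to (4,1), right 1 to (4,2), up 2 to (2,2), right 1 to (2,3), down 1 to (3,3) — 9 moves in all.
Check: order respected ((2,1) at step 2, (2,3) at step 8); 9 moves as required.

(1,2) -> (1,1) -> (2,1) -> (3,1) -> (4,1) -> (4,2) -> (3,2) -> (2,2) -> (2,3) -> (3,3)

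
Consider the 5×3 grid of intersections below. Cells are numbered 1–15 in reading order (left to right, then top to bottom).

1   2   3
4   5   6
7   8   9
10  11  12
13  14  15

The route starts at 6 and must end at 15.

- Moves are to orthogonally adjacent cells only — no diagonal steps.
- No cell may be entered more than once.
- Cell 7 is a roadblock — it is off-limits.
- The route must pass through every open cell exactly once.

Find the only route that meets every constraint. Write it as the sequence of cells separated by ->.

6 -> 3 -> 2 -> 1 -> 4 -> 5 -> 8 -> 9 -> 12 -> 11 -> 10 -> 13 -> 14 -> 15

Need to visit all 14 open cells exactly once, starting at 6 and ending at 15.
Route from 6: up 1 to 3, left 2 to 1, down 1 to 4, right 1 to 5, down 1 to 8, right 1 to 9, down 1 to 12, left 2 to 10, down 1 to 13, right 2 to 15 — 13 moves in all.
Check: all 14 open cells covered.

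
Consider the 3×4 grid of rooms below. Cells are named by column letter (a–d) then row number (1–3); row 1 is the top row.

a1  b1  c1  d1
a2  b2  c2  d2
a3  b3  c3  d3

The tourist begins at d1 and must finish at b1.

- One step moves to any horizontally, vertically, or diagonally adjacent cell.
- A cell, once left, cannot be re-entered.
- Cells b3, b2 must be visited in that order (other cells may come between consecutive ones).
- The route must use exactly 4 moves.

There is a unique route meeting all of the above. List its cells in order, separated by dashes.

The waypoints must appear in the order b3, b2, with no cell reused.
Route from d1: 2× down-left (reaching b3), 2× up (reaching b1) — 4 moves in all.
Check: order respected (b3 at step 2, b2 at step 3); 4 moves as required.

d1 - c2 - b3 - b2 - b1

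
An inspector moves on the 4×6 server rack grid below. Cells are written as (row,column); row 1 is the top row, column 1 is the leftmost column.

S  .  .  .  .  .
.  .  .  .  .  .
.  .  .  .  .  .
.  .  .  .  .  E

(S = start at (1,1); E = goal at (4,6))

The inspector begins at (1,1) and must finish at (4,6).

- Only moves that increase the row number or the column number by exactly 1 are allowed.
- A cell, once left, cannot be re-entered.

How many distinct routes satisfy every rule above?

A right/down-only route from (1,1) to (4,6) makes exactly 3 down-moves and 5 right-moves in some order.
With no other constraints that would be C(8,3) = 56 routes.
That gives 56 routes.

56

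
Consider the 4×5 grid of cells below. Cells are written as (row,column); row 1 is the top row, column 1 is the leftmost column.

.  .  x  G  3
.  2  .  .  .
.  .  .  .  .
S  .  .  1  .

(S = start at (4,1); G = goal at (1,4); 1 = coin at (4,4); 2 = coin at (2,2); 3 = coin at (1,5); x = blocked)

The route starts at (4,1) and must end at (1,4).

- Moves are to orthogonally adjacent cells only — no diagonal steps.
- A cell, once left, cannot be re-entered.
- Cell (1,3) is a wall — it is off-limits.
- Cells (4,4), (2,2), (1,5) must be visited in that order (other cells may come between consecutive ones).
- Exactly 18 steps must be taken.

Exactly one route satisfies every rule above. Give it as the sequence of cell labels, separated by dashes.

(4,1) - (4,2) - (4,3) - (4,4) - (4,5) - (3,5) - (3,4) - (3,3) - (3,2) - (3,1) - (2,1) - (1,1) - (1,2) - (2,2) - (2,3) - (2,4) - (2,5) - (1,5) - (1,4)

The waypoints must appear in the order (4,4), (2,2), (1,5), with no cell reused.
Route from (4,1): 4× right (reaching (4,5)), up to (3,5), 4× left (reaching (3,1)), 2× up (reaching (1,1)), right to (1,2), down to (2,2), 3× right (reaching (2,5)), up to (1,5), left to (1,4) — 18 moves in all.
Check: order respected (1 at step 3, 2 at step 13, 3 at step 17); 18 moves as required.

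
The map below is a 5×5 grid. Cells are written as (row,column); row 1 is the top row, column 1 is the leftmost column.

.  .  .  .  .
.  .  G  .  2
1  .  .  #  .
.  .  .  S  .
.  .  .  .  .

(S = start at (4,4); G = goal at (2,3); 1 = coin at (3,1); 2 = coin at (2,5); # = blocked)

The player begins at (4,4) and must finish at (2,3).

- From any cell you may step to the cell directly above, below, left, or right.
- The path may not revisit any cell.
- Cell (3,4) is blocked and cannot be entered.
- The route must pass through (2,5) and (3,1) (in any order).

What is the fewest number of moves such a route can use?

13

Any route passes through (2,5) and (3,1) in some order between (4,4) and (2,3). Summing Manhattan distances along each leg and taking the cheapest ordering ((4,4) → (3,1) → (2,5) → (2,3)) gives a lower bound of 4 + 5 + 2 = 11 moves.
The shortest route satisfying every rule uses 13 moves: (4,4) → (4,3) → (3,3) → (3,2) → (3,1) → (2,1) → (1,1) → (1,2) → (1,3) → (1,4) → (1,5) → (2,5) → (2,4) → (2,3).
The no-revisit rule (legs can't share cells) pushes the minimum above the 11-move bound; an exhaustive check rules out every length from 11 to 12, leaving 13 as the minimum.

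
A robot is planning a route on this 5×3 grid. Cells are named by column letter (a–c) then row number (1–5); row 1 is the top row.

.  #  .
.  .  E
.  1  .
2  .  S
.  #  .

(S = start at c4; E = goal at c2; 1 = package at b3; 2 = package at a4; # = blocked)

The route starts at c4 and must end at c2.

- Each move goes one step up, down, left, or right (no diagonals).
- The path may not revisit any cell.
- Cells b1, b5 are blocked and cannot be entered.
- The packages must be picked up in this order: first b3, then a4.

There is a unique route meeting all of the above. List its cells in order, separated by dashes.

The waypoints must appear in the order b3, a4, with no cell reused.
Route from c4: up 1 to c3, left 1 to b3, down 1 to b4, left 1 to a4, up 2 to a2, right 2 to c2 — 8 moves in all.
Check: order respected (1 at step 2, 2 at step 4).

c4 - c3 - b3 - b4 - a4 - a3 - a2 - b2 - c2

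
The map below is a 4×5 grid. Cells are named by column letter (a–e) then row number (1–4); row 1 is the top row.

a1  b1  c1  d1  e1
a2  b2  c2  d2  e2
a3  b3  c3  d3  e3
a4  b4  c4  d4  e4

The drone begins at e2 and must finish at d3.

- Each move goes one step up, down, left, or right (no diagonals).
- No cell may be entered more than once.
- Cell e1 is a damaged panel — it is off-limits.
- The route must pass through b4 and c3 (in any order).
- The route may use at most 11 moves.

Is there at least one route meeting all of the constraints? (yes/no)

yes

One route that works: e2 → e3 → e4 → d4 → c4 → b4 → b3 → c3 → d3.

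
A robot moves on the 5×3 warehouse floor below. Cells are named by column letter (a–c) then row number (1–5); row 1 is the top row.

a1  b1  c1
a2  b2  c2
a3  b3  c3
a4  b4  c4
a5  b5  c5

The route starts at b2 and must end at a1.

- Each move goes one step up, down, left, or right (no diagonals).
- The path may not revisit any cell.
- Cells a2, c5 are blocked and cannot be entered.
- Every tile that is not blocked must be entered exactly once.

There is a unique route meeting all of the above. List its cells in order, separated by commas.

Need to visit all 13 open cells exactly once, starting at b2 and ending at a1.
Route from b2: down to b3, left to a3, 2× down (reaching a5), right to b5, up to b4, right to c4, 3× up (reaching c1), 2× left (reaching a1) — 12 moves in all.
Check: all 13 open cells covered.

b2, b3, a3, a4, a5, b5, b4, c4, c3, c2, c1, b1, a1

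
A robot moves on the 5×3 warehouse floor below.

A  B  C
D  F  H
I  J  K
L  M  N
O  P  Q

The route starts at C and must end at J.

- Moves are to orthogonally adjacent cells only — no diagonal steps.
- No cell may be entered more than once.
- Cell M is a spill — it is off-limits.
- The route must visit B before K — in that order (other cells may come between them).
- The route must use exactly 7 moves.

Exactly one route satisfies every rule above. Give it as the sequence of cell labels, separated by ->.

The waypoints must appear in the order B, K, with no cell reused.
Route from C: left 2 to A, down 1 to D, right 2 to H, down 1 to K, left 1 to J — 7 moves in all.
Check: order respected (B at step 1, K at step 6); 7 moves as required.

C -> B -> A -> D -> F -> H -> K -> J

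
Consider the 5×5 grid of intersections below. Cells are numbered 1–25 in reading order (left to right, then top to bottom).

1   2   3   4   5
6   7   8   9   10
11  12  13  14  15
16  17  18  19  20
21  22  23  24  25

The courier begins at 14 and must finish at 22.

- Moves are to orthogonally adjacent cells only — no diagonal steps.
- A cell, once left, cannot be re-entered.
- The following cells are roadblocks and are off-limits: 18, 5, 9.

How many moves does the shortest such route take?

4

The Manhattan distance from 14 to 22 is |3−5| + |4−2| = 4, so at least 4 moves are needed.
A route of 4 moves achieves this: 14 → 19 → 24 → 23 → 22.
Since 4 matches the lower bound, it is optimal.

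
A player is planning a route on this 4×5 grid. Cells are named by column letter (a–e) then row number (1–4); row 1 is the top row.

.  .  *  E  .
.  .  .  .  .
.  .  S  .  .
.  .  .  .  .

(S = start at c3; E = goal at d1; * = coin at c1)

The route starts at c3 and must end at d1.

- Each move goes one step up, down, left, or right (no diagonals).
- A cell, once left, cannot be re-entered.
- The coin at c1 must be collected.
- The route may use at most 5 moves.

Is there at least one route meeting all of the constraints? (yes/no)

yes

One route that works: c3 → c2 → c1 → d1.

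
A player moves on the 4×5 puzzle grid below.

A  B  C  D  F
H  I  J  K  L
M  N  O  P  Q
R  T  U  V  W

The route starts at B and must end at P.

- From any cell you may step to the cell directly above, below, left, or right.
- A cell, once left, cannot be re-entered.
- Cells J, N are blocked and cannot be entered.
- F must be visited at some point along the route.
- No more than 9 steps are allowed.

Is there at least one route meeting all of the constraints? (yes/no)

yes

One route that works: B → C → D → F → L → Q → P.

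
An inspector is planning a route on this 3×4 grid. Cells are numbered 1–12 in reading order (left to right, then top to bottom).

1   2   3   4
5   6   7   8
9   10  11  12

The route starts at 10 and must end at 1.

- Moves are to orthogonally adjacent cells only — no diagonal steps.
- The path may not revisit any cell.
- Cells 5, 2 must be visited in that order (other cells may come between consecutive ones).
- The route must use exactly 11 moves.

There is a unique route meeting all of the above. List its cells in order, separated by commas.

10, 9, 5, 6, 7, 11, 12, 8, 4, 3, 2, 1

The waypoints must appear in the order 5, 2, with no cell reused.
Route from 10: left 1 to 9, up 1 to 5, right 2 to 7, down 1 to 11, right 1 to 12, up 2 to 4, left 3 to 1 — 11 moves in all.
Check: order respected (5 at step 2, 2 at step 10); 11 moves as required.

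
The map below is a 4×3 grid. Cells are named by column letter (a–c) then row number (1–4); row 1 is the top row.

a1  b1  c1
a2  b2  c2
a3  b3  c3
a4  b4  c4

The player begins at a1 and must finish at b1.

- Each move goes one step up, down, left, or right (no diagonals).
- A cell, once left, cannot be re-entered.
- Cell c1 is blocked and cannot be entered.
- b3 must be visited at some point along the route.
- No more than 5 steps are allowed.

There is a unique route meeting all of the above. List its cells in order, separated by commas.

The budget equals the shortest possible length, so every move has to be on a shortest route through the required cells.
Route from a1: down 2 to a3, right 1 to b3, up 2 to b1 — 5 moves in all.
Check: all required cells visited; 5 ≤ 5 moves.

a1, a2, a3, b3, b2, b1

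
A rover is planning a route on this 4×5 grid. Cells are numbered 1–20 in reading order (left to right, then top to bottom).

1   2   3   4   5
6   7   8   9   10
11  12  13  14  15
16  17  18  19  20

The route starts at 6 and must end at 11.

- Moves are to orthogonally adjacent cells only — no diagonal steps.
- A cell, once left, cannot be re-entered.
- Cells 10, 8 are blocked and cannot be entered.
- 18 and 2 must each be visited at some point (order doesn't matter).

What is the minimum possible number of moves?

Any route passes through 18 and 2 in some order between 6 and 11. Summing Manhattan distances along each leg and taking the cheapest ordering (6 → 2 → 18 → 11) gives a lower bound of 2 + 4 + 3 = 9 moves.
A route of 9 moves achieves this: 6 → 1 → 2 → 7 → 12 → 13 → 18 → 17 → 16 → 11.
Since 9 matches the lower bound, it is optimal.

9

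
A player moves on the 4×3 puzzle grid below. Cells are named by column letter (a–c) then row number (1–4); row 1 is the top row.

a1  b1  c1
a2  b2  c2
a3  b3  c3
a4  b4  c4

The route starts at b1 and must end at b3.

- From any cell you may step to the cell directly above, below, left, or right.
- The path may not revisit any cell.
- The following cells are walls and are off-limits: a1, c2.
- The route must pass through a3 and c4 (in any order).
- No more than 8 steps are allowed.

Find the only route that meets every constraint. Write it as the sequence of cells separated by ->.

b1 -> b2 -> a2 -> a3 -> a4 -> b4 -> c4 -> c3 -> b3

The 8-move cap with required stops at a3, c4 leaves no slack for detours.
Route from b1: down 1 to b2, left 1 to a2, down 2 to a4, right 2 to c4, up 1 to c3, left 1 to b3 — 8 moves in all.
Check: all required cells visited; 8 ≤ 8 moves.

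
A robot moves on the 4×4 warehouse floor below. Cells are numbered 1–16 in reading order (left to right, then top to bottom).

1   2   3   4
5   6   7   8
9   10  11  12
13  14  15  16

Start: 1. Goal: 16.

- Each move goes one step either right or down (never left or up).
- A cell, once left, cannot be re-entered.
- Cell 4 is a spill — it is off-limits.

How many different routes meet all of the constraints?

A right/down-only route from 1 to 16 makes exactly 3 down-moves and 3 right-moves in some order.
With no other constraints that would be C(6,3) = 20 routes.
Subtract routes through each blocked cell (inclusion–exclusion for overlaps): − through 4: 1 → 19.
That gives 19 routes.

19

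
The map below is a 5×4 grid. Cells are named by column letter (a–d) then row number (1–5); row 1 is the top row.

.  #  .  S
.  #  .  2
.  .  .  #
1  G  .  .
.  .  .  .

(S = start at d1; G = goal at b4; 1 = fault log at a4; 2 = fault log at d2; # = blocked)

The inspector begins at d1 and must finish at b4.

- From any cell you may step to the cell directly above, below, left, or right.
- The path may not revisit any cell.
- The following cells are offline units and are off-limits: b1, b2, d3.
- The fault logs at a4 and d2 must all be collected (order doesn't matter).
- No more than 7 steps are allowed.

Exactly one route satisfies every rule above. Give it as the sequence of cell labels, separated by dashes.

d1 - d2 - c2 - c3 - b3 - a3 - a4 - b4

The budget equals the shortest possible length, so every move has to be on a shortest route through the required cells.
Route from d1: down to d2, left to c2, down to c3, 2× left (reaching a3), down to a4, right to b4 — 7 moves in all.
Check: all required cells visited; 7 ≤ 7 moves.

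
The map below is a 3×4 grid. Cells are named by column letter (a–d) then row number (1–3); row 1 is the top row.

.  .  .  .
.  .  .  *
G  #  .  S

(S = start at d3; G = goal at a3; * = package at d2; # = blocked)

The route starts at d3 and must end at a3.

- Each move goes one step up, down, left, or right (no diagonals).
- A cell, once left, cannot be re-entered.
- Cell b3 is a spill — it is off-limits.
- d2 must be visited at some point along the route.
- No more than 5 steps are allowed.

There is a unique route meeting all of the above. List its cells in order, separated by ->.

Any route must reach d2 and still end at a3 within 5 moves, so the order of the required stops is forced.
Route from d3: up to d2, 3× left (reaching a2), down to a3 — 5 moves in all.
Check: all required cells visited; 5 ≤ 5 moves.

d3 -> d2 -> c2 -> b2 -> a2 -> a3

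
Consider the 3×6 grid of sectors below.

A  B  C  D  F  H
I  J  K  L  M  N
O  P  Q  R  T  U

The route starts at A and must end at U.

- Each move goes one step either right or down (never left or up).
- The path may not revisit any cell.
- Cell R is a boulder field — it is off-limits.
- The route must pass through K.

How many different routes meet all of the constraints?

6

A right/down-only route from A to U makes exactly 2 down-moves and 5 right-moves in some order.
With no other constraints that would be C(7,2) = 21 routes.
Split at K and multiply the segment counts (each segment already excludes blocked cells): A→K: 3; K→U: 2; product = 6.
That gives 6 routes.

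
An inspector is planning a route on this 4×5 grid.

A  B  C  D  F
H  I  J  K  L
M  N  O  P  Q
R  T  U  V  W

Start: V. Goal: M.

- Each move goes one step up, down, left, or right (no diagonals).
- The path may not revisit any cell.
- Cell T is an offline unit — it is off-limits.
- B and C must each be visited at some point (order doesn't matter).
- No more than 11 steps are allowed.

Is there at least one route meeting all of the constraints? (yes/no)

One route that works: V → P → K → D → C → B → I → N → M.

yes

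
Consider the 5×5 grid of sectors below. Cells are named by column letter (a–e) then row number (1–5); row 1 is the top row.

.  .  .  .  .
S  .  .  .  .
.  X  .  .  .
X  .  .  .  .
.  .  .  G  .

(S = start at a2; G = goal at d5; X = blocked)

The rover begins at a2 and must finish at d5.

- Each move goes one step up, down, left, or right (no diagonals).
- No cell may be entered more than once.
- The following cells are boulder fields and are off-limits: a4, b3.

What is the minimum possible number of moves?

The Manhattan distance from a2 to d5 is |2−5| + |1−4| = 6, so at least 6 moves are needed.
A route of 6 moves achieves this: a2 → b2 → c2 → c3 → c4 → c5 → d5.
Since 6 matches the lower bound, it is optimal.

6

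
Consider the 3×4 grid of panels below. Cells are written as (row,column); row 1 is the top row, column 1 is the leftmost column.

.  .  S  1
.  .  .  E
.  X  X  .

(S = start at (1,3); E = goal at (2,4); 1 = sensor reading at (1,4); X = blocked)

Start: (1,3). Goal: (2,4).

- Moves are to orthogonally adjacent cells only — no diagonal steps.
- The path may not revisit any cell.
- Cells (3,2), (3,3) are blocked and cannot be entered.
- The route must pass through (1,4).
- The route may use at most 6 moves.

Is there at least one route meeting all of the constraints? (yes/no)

One route that works: (1,3) → (1,4) → (2,4).

yes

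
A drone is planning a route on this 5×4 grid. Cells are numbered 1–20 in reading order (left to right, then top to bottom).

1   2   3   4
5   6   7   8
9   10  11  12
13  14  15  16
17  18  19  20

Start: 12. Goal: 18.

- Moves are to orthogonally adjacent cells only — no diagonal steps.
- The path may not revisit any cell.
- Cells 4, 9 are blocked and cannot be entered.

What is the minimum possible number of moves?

The Manhattan distance from 12 to 18 is |3−5| + |4−2| = 4, so at least 4 moves are needed.
A route of 4 moves achieves this: 12 → 16 → 20 → 19 → 18.
Since 4 matches the lower bound, it is optimal.

4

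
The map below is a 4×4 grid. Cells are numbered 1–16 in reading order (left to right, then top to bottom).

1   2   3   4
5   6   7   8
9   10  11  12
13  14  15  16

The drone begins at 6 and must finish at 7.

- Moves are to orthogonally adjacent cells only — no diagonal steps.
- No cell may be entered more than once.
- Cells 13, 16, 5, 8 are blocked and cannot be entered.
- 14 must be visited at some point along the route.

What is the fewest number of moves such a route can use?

Any route passes through 14 somewhere between 6 and 7. Summing Manhattan distances along the two legs (6 → 14 → 7) gives a lower bound of 2 + 3 = 5 moves.
A route of 5 moves achieves this: 6 → 10 → 14 → 15 → 11 → 7.
Since 5 matches the lower bound, it is optimal.

5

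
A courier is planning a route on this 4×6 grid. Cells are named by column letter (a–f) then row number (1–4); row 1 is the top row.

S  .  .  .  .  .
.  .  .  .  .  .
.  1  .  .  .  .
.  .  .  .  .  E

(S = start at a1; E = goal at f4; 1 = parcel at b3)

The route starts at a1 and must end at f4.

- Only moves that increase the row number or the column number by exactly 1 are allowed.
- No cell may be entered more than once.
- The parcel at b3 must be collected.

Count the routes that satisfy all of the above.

A right/down-only route from a1 to f4 makes exactly 3 down-moves and 5 right-moves in some order.
With no other constraints that would be C(8,3) = 56 routes.
Split at b3 and multiply the segment counts: a1→b3: 3; b3→f4: 5; product = 15.
That gives 15 routes.

15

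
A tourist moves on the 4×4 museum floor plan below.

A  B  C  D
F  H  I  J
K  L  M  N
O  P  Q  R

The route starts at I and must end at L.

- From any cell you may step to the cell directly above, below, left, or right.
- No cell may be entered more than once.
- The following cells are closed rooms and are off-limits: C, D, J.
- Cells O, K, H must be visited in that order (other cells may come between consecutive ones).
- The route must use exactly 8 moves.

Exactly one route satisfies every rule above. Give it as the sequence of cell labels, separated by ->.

I -> M -> Q -> P -> O -> K -> F -> H -> L

The waypoints must appear in the order O, K, H, with no cell reused.
Route from I: 2× down (reaching Q), 2× left (reaching O), 2× up (reaching F), right to H, down to L — 8 moves in all.
Check: order respected (O at step 4, K at step 5, H at step 7); 8 moves as required.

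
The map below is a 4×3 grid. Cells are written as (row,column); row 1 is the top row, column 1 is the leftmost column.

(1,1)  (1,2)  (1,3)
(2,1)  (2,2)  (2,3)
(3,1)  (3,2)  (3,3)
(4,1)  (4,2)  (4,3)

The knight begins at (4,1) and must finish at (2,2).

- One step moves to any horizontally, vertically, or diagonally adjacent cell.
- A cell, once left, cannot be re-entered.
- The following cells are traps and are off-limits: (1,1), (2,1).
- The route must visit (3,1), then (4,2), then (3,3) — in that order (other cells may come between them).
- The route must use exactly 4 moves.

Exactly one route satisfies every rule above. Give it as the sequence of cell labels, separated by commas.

The waypoints must appear in the order (3,1), (4,2), (3,3), with no cell reused.
Route from (4,1): up to (3,1), down-right to (4,2), up-right to (3,3), up-left to (2,2) — 4 moves in all.
Check: order respected ((3,1) at step 1, (4,2) at step 2, (3,3) at step 3); 4 moves as required.

(4,1), (3,1), (4,2), (3,3), (2,2)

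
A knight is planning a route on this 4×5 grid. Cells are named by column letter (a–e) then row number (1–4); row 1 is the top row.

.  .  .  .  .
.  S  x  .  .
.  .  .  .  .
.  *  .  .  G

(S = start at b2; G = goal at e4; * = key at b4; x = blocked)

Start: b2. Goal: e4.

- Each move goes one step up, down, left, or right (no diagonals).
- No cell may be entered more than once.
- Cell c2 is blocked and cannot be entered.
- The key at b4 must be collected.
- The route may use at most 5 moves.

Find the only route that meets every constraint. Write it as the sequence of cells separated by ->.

The budget equals the shortest possible length, so every move has to be on a shortest route through the required cells.
Route from b2: 2× down (reaching b4), 3× right (reaching e4) — 5 moves in all.
Check: all required cells visited; 5 ≤ 5 moves.

b2 -> b3 -> b4 -> c4 -> d4 -> e4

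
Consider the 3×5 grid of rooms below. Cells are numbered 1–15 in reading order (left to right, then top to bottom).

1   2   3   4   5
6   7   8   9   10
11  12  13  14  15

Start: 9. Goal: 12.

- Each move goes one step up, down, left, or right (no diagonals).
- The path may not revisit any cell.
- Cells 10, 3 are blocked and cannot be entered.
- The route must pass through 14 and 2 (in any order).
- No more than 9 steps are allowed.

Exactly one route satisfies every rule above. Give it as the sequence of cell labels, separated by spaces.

9 14 13 8 7 2 1 6 11 12

The 9-move cap with required stops at 14, 2 leaves no slack for detours.
Route from 9: down 1 to 14, left 1 to 13, up 1 to 8, left 1 to 7, up 1 to 2, left 1 to 1, down 2 to 11, right 1 to 12 — 9 moves in all.
Check: all required cells visited; 9 ≤ 9 moves.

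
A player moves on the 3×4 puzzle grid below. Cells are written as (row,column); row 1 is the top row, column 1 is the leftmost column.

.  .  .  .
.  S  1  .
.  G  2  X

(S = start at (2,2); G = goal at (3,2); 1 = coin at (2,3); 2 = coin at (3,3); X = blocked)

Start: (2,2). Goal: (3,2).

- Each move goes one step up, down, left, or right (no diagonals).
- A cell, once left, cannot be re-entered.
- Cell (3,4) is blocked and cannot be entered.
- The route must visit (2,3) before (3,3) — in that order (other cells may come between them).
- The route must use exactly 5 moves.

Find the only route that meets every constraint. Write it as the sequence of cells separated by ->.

(2,2) -> (1,2) -> (1,3) -> (2,3) -> (3,3) -> (3,2)

The waypoints must appear in the order (2,3), (3,3), with no cell reused.
Route from (2,2): up 1 to (1,2), right 1 to (1,3), down 2 to (3,3), left 1 to (3,2) — 5 moves in all.
Check: order respected (1 at step 3, 2 at step 4); 5 moves as required.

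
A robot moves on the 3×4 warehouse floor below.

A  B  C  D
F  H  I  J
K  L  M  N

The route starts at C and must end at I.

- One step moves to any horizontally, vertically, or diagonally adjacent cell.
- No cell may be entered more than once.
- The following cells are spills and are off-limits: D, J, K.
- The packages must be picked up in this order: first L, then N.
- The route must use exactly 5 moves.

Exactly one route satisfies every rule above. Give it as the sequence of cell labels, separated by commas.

C, H, L, M, N, I

The waypoints must appear in the order L, N, with no cell reused.
Route from C: down-left 1 to H, down 1 to L, right 2 to N, up-left 1 to I — 5 moves in all.
Check: order respected (L at step 2, N at step 4); 5 moves as required.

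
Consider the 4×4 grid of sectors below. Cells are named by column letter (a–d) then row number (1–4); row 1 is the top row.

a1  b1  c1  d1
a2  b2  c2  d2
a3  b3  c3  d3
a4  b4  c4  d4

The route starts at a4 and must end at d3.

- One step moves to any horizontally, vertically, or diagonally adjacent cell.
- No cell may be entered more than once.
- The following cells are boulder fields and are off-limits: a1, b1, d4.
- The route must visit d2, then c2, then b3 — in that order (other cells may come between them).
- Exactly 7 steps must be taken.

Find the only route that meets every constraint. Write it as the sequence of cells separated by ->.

The waypoints must appear in the order d2, c2, b3, with no cell reused.
Route from a4: right 1 to b4, up-right 2 to d2, left 1 to c2, down-left 1 to b3, down-right 1 to c4, up-right 1 to d3 — 7 moves in all.
Check: order respected (d2 at step 3, c2 at step 4, b3 at step 5); 7 moves as required.

a4 -> b4 -> c3 -> d2 -> c2 -> b3 -> c4 -> d3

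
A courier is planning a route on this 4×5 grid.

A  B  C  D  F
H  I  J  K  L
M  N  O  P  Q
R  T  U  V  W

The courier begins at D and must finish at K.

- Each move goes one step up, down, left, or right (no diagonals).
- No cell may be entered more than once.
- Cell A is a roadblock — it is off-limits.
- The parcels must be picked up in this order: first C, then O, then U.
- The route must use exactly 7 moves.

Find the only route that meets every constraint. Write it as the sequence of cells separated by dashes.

D - C - J - O - U - V - P - K

The waypoints must appear in the order C, O, U, with no cell reused.
Route from D: left 1 to C, down 3 to U, right 1 to V, up 2 to K — 7 moves in all.
Check: order respected (C at step 1, O at step 3, U at step 4); 7 moves as required.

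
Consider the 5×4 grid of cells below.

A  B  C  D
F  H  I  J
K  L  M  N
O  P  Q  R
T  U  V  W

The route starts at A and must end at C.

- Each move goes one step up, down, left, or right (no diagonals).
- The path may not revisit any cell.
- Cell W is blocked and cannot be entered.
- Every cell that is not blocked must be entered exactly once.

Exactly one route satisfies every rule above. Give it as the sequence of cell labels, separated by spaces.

Need to visit all 19 open cells exactly once, starting at A and ending at C.
Cell T has only two open neighbours (O and U), so the path must pass straight through it: one of those is the cell it's entered from and the other is where it exits.
Route from A: right to B, down to H, left to F, down to K, right to L, down to P, left to O, down to T, 2× right (reaching V), up to Q, right to R, up to N, left to M, up to I, right to J, up to D, left to C — 18 moves in all.
Check: all 19 open cells covered.

A B H F K L P O T U V Q R N M I J D C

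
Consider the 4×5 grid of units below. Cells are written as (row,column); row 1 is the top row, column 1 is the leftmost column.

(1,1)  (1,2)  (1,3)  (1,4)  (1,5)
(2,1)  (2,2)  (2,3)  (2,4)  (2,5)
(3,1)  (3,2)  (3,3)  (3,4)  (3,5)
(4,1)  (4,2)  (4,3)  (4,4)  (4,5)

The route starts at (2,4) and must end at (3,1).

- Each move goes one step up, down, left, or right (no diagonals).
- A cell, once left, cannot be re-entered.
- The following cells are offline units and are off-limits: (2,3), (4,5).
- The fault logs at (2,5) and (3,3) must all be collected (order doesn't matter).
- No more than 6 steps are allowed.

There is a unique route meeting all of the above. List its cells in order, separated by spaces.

Any route must reach (2,5) and (3,3) and still end at (3,1) within 6 moves, so the order of the required stops is forced.
Route from (2,4): right 1 to (2,5), down 1 to (3,5), left 4 to (3,1) — 6 moves in all.
Check: all required cells visited; 6 ≤ 6 moves.

(2,4) (2,5) (3,5) (3,4) (3,3) (3,2) (3,1)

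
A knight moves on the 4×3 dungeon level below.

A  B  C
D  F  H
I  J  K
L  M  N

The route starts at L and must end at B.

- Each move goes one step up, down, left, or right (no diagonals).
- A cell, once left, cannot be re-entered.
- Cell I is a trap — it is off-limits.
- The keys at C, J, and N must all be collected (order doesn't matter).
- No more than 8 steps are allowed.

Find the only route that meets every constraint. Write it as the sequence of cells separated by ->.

The 8-move cap with required stops at C, J, N leaves no slack for detours.
Route from L: 2× right (reaching N), up to K, left to J, up to F, right to H, up to C, left to B — 8 moves in all.
Check: all required cells visited; 8 ≤ 8 moves.

L -> M -> N -> K -> J -> F -> H -> C -> B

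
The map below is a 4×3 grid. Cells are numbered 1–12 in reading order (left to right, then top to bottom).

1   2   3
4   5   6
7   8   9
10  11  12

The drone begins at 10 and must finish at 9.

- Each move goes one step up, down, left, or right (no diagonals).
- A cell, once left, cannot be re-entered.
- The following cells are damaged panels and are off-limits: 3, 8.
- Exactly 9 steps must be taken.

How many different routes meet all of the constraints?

0

Need simple routes of exactly 9 moves from 10 to 9 (Manhattan distance 3, so 3 moves are spent on a detour and 3 undoing it).
No route satisfies every constraint, so the count is 0.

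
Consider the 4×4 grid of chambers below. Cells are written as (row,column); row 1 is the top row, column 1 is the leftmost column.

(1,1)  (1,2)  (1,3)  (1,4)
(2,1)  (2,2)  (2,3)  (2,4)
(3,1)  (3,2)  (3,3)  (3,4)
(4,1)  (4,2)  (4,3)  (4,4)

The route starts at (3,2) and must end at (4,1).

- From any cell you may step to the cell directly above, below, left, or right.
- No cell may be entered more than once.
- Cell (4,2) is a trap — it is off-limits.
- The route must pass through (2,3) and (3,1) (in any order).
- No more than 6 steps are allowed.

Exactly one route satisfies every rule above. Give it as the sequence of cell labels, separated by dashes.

The budget equals the shortest possible length, so every move has to be on a shortest route through the required cells.
Route from (3,2): right to (3,3), up to (2,3), 2× left (reaching (2,1)), 2× down (reaching (4,1)) — 6 moves in all.
Check: all required cells visited; 6 ≤ 6 moves.

(3,2) - (3,3) - (2,3) - (2,2) - (2,1) - (3,1) - (4,1)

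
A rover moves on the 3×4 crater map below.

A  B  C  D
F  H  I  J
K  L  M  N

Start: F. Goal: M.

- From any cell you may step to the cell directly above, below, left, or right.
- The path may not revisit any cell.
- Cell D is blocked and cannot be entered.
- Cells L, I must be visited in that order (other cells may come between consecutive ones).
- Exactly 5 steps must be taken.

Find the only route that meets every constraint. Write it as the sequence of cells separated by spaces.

F K L H I M

The waypoints must appear in the order L, I, with no cell reused.
Route from F: down 1 to K, right 1 to L, up 1 to H, right 1 to I, down 1 to M — 5 moves in all.
Check: order respected (L at step 2, I at step 4); 5 moves as required.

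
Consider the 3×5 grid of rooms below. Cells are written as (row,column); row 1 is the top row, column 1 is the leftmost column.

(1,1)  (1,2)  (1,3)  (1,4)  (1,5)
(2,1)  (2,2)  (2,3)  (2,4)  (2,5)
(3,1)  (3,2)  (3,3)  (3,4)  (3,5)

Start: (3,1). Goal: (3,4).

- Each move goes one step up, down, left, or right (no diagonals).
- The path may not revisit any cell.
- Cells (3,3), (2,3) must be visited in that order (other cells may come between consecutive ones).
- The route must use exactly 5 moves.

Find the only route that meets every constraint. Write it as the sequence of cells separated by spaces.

The waypoints must appear in the order (3,3), (2,3), with no cell reused.
Route from (3,1): right 2 to (3,3), up 1 to (2,3), right 1 to (2,4), down 1 to (3,4) — 5 moves in all.
Check: order respected ((3,3) at step 2, (2,3) at step 3); 5 moves as required.

(3,1) (3,2) (3,3) (2,3) (2,4) (3,4)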